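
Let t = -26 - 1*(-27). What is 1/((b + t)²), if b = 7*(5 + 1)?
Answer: 1/1849 ≈ 0.00054083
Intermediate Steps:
t = 1 (t = -26 + 27 = 1)
b = 42 (b = 7*6 = 42)
1/((b + t)²) = 1/((42 + 1)²) = 1/(43²) = 1/1849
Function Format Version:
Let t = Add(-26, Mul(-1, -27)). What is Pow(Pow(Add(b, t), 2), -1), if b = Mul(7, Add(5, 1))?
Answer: Rational(1, 1849) ≈ 0.00054083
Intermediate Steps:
t = 1 (t = Add(-26, 27) = 1)
b = 42 (b = Mul(7, 6) = 42)
Pow(Pow(Add(b, t), 2), -1) = Pow(Pow(Add(42, 1), 2), -1) = Pow(Pow(43, 2), -1) = Pow(1849, -1) = Rational(1, 1849)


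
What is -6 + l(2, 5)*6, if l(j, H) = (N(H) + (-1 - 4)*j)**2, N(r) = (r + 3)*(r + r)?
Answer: 29394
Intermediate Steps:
N(r) = 2*r*(3 + r) (N(r) = (3 + r)*(2*r) = 2*r*(3 + r))
l(j, H) = (-5*j + 2*H*(3 + H))**2 (l(j, H) = (2*H*(3 + H) + (-1 - 4)*j)**2 = (2*H*(3 + H) - 5*j)**2 = (-5*j + 2*H*(3 + H))**2)
-6 + l(2, 5)*6 = -6 + (-5*2 + 2*5*(3 + 5))**2*6 = -6 + (-10 + 2*5*8)**2*6 = -6 + (-10 + 80)**2*6 = -6 + 70**2*6 = -6 + 4900*6 = -6 + 29400 = 29394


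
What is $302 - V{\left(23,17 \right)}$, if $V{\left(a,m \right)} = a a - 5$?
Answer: $-222$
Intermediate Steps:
$V{\left(a,m \right)} = -5 + a^{2}$ ($V{\left(a,m \right)} = a^{2} - 5 = -5 + a^{2}$)
$302 - V{\left(23,17 \right)} = 302 - \left(-5 + 23^{2}\right) = 302 - \left(-5 + 529\right) = 302 - 524 = -222$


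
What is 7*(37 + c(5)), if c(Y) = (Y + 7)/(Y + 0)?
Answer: 1379/5 ≈ 275.80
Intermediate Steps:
c(Y) = (7 + Y)/Y
7*(37 + c(5)) = 7*(37 + (7 + 5)/5) = 7*(37 + (⅕)*12) = 7*(37 + 12/5) = 7*(197/5) = 1379/5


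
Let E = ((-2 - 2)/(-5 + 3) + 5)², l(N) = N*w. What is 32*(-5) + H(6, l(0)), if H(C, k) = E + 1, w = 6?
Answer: -110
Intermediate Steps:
l(N) = 6*N (l(N) = N*6 = 6*N)
E = 49 (E = (-4/(-2) + 5)² = (-4*(-½) + 5)² = (2 + 5)² = 7² = 49)
H(C, k) = 50 (H(C, k) = 49 + 1 = 50)
32*(-5) + H(6, l(0)) = 32*(-5) + 50 = -160 + 50 = -110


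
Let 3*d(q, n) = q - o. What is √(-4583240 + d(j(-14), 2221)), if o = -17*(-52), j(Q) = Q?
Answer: I*√41251854/3 ≈ 2140.9*I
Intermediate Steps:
o = 884
d(q, n) = -884/3 + q/3 (d(q, n) = (q - 1*884)/3 = (q - 884)/3 = (-884 + q)/3 = -884/3 + q/3)
√(-4583240 + d(j(-14), 2221)) = √(-4583240 + (-884/3 + (⅓)*(-14))) = √(-4583240 + (-884/3 - 14/3)) = √(-4583240 - 898/3) = √(-13750618/3) = I*√41251854/3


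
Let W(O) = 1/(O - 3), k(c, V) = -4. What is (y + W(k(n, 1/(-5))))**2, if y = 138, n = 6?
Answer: 931225/49 ≈ 19005.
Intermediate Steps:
W(O) = 1/(-3 + O)
(y + W(k(n, 1/(-5))))**2 = (138 + 1/(-3 - 4))**2 = (138 + 1/(-7))**2 = (138 - 1/7)**2 = (965/7)**2 = 931225/49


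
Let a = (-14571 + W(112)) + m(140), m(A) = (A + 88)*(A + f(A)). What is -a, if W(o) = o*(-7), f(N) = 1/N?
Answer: -579832/35 ≈ -16567.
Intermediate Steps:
f(N) = 1/N
W(o) = -7*o
m(A) = (88 + A)*(A + 1/A) (m(A) = (A + 88)*(A + 1/A) = (88 + A)*(A + 1/A))
a = 579832/35 (a = (-14571 - 7*112) + (1 + 140² + 88*140 + 88/140) = (-14571 - 784) + (1 + 19600 + 12320 + 88*(1/140)) = -15355 + (1 + 19600 + 12320 + 22/35) = -15355 + 1117257/35 = 579832/35 ≈ 16567.)
-a = -1*579832/35 = -579832/35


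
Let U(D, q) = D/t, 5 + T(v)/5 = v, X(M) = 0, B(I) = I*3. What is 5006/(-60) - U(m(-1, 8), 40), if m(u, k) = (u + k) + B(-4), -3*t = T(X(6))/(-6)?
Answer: -2611/30 ≈ -87.033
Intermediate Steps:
B(I) = 3*I
T(v) = -25 + 5*v
t = -25/18 (t = -(-25 + 5*0)/(3*(-6)) = -(-25 + 0)*(-1)/(3*6) = -(-25)*(-1)/(3*6) = -⅓*25/6 = -25/18 ≈ -1.3889)
m(u, k) = -12 + k + u (m(u, k) = (u + k) + 3*(-4) = (k + u) - 12 = -12 + k + u)
U(D, q) = -18*D/25 (U(D, q) = D/(-25/18) = D*(-18/25) = -18*D/25)
5006/(-60) - U(m(-1, 8), 40) = 5006/(-60) - (-18)*(-12 + 8 - 1)/25 = 5006*(-1/60) - (-18)*(-5)/25 = -2503/30 - 1*18/5 = -2503/30 - 18/5 = -2611/30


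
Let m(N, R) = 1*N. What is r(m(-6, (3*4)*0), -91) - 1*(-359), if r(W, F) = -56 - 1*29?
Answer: 274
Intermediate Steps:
m(N, R) = N
r(W, F) = -85 (r(W, F) = -56 - 29 = -85)
r(m(-6, (3*4)*0), -91) - 1*(-359) = -85 - 1*(-359) = -85 + 359 = 274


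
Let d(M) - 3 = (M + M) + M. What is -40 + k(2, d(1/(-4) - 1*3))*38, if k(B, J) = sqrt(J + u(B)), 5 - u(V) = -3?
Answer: -40 + 19*sqrt(5) ≈ 2.4853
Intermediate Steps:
d(M) = 3 + 3*M (d(M) = 3 + ((M + M) + M) = 3 + (2*M + M) = 3 + 3*M)
u(V) = 8 (u(V) = 5 - 1*(-3) = 5 + 3 = 8)
k(B, J) = sqrt(8 + J) (k(B, J) = sqrt(J + 8) = sqrt(8 + J))
-40 + k(2, d(1/(-4) - 1*3))*38 = -40 + sqrt(8 + (3 + 3*(1/(-4) - 1*3)))*38 = -40 + sqrt(8 + (3 + 3*(-1/4 - 3)))*38 = -40 + sqrt(8 + (3 + 3*(-13/4)))*38 = -40 + sqrt(8 + (3 - 39/4))*38 = -40 + sqrt(8 - 27/4)*38 = -40 + sqrt(5/4)*38 = -40 + (sqrt(5)/2)*38 = -40 + 19*sqrt(5)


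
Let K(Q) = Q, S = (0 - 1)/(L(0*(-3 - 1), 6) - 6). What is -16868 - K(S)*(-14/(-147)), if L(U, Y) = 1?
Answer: -1771142/105 ≈ -16868.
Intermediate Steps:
S = ⅕ (S = (0 - 1)/(1 - 6) = -1/(-5) = -1*(-⅕) = ⅕ ≈ 0.20000)
-16868 - K(S)*(-14/(-147)) = -16868 - (-14/(-147))/5 = -16868 - (-14*(-1/147))/5 = -16868 - 2/(5*21) = -16868 - 1*2/105 = -16868 - 2/105 = -1771142/105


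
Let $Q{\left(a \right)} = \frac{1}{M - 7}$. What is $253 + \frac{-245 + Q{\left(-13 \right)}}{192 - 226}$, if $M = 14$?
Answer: $\frac{30964}{119} \approx 260.2$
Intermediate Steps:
$Q{\left(a \right)} = \frac{1}{7}$ ($Q{\left(a \right)} = \frac{1}{14 - 7} = \frac{1}{7}$)
$253 + \frac{-245 + Q{\left(-13 \right)}}{192 - 226} = 253 + \frac{-245 + \frac{1}{7}}{192 - 226} = 253 - \frac{1714}{7 \left(-34\right)} = 253 - - \frac{857}{119} = 253 + \frac{857}{119} = \frac{30964}{119}$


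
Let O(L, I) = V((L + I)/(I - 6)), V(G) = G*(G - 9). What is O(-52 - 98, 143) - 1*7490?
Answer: -140571130/18769 ≈ -7489.5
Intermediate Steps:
V(G) = G*(-9 + G)
O(L, I) = (-9 + (I + L)/(-6 + I))*(I + L)/(-6 + I) (O(L, I) = ((L + I)/(I - 6))*(-9 + (L + I)/(I - 6)) = ((I + L)/(-6 + I))*(-9 + (I + L)/(-6 + I)) = (-9 + (I + L)/(-6 + I))*(I + L)/(-6 + I))
O(-52 - 98, 143) - 1*7490 = (143 + (-52 - 98))*(54 + (-52 - 98) - 8*143)/(-6 + 143)**2 - 1*7490 = (143 - 150)*(54 - 150 - 1144)/137**2 - 7490 = (1/18769)*(-7)*(-1240) - 7490 = 8680/18769 - 7490 = -140571130/18769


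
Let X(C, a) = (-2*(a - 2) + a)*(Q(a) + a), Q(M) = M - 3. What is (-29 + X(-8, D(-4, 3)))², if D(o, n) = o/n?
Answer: 284089/81 ≈ 3507.3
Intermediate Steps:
Q(M) = -3 + M
X(C, a) = (-3 + 2*a)*(4 - a) (X(C, a) = (-2*(a - 2) + a)*((-3 + a) + a) = (-2*(-2 + a) + a)*(-3 + 2*a) = ((4 - 2*a) + a)*(-3 + 2*a) = (4 - a)*(-3 + 2*a) = (-3 + 2*a)*(4 - a))
(-29 + X(-8, D(-4, 3)))² = (-29 + (-12 - 2*(-4/3)² + 11*(-4/3)))² = (-29 + (-12 - 2*16/9 - 44/3))² = (-29 + (-12 - 32/9 - 44/3))² = (-29 - 272/9)² = (-533/9)² = 284089/81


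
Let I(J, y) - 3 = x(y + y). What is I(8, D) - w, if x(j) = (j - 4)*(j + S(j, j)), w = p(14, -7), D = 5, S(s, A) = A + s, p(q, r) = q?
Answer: 169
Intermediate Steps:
w = 14
x(j) = 3*j*(-4 + j) (x(j) = (j - 4)*(j + (j + j)) = (-4 + j)*(j + 2*j) = (-4 + j)*(3*j) = 3*j*(-4 + j))
I(J, y) = 3 + 6*y*(-4 + 2*y) (I(J, y) = 3 + 3*(y + y)*(-4 + (y + y)) = 3 + 3*(2*y)*(-4 + 2*y) = 3 + 6*y*(-4 + 2*y))
I(8, D) - w = (3 - 24*5 + 12*5**2) - 1*14 = (3 - 120 + 12*25) - 14 = (3 - 120 + 300) - 14 = 183 - 14 = 169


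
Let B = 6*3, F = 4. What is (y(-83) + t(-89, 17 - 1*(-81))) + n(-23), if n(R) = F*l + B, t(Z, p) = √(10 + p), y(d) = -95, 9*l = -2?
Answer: -701/9 + 6*√3 ≈ -67.497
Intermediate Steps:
l = -2/9 (l = (⅑)*(-2) = -2/9 ≈ -0.22222)
B = 18
n(R) = 154/9 (n(R) = 4*(-2/9) + 18 = -8/9 + 18 = 154/9)
(y(-83) + t(-89, 17 - 1*(-81))) + n(-23) = (-95 + √(10 + (17 - 1*(-81)))) + 154/9 = (-95 + √(10 + (17 + 81))) + 154/9 = (-95 + √(10 + 98)) + 154/9 = (-95 + √108) + 154/9 = (-95 + 6*√3) + 154/9 = -701/9 + 6*√3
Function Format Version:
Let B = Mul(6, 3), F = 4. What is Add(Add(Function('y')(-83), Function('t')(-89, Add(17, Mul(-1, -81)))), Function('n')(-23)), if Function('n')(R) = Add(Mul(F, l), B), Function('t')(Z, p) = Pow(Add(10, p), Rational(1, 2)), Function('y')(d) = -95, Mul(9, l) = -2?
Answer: Add(Rational(-701, 9), Mul(6, Pow(3, Rational(1, 2)))) ≈ -67.497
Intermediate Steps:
l = Rational(-2, 9) (l = Mul(Rational(1, 9), -2) = Rational(-2, 9) ≈ -0.22222)
B = 18
Function('n')(R) = Rational(154, 9) (Function('n')(R) = Add(Mul(4, Rational(-2, 9)), 18) = Add(Rational(-8, 9), 18) = Rational(154, 9))
Add(Add(Function('y')(-83), Function('t')(-89, Add(17, Mul(-1, -81)))), Function('n')(-23)) = Add(Add(-95, Pow(Add(10, Add(17, Mul(-1, -81))), Rational(1, 2))), Rational(154, 9)) = Add(Add(-95, Pow(Add(10, Add(17, 81)), Rational(1, 2))), Rational(154, 9)) = Add(Add(-95, Pow(Add(10, 98), Rational(1, 2))), Rational(154, 9)) = Add(Add(-95, Pow(108, Rational(1, 2))), Rational(154, 9)) = Add(Add(-95, Mul(6, Pow(3, Rational(1, 2)))), Rational(154, 9)) = Add(Rational(-701, 9), Mul(6, Pow(3, Rational(1, 2))))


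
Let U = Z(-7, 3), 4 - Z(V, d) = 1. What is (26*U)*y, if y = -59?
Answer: -4602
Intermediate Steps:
Z(V, d) = 3 (Z(V, d) = 4 - 1*1 = 4 - 1 = 3)
U = 3
(26*U)*y = (26*3)*(-59) = 78*(-59) = -4602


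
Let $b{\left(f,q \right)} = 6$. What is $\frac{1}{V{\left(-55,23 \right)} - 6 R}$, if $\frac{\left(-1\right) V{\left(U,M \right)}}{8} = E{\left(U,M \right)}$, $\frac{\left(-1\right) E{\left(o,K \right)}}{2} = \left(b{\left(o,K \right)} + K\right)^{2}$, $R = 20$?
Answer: $\frac{1}{13336} \approx 7.4985 \cdot 10^{-5}$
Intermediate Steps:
$E{\left(o,K \right)} = - 2 \left(6 + K\right)^{2}$
$V{\left(U,M \right)} = 16 \left(6 + M\right)^{2}$ ($V{\left(U,M \right)} = - 8 \left(- 2 \left(6 + M\right)^{2}\right) = 16 \left(6 + M\right)^{2}$)
$\frac{1}{V{\left(-55,23 \right)} - 6 R} = \frac{1}{16 \left(6 + 23\right)^{2} - 120} = \frac{1}{16 \cdot 29^{2} - 120} = \frac{1}{16 \cdot 841 - 120} = \frac{1}{13456 - 120} = \frac{1}{13336}$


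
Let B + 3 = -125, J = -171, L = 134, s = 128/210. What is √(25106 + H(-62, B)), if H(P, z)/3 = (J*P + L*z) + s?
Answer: 4*√417865/35 ≈ 73.877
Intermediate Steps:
s = 64/105 (s = 128*(1/210) = 64/105 ≈ 0.60952)
B = -128 (B = -3 - 125 = -128)
H(P, z) = 64/35 - 513*P + 402*z (H(P, z) = 3*((-171*P + 134*z) + 64/105) = 3*(64/105 - 171*P + 134*z) = 64/35 - 513*P + 402*z)
√(25106 + H(-62, B)) = √(25106 + (64/35 - 513*(-62) + 402*(-128))) = √(25106 + (64/35 + 31806 - 51456)) = √(25106 - 687686/35) = √(191024/35) = 4*√417865/35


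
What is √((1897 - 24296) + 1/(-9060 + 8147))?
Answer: 4*I*√1166944559/913 ≈ 149.66*I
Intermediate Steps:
√((1897 - 24296) + 1/(-9060 + 8147)) = √(-22399 + 1/(-913)) = √(-22399 - 1/913) = √(-20450288/913) = 4*I*√1166944559/913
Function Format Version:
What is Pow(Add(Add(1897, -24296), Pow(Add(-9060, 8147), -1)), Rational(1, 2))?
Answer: Mul(Rational(4, 913), I, Pow(1166944559, Rational(1, 2))) ≈ Mul(149.66, I)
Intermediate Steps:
Pow(Add(Add(1897, -24296), Pow(Add(-9060, 8147), -1)), Rational(1, 2)) = Pow(Add(-22399, Pow(-913, -1)), Rational(1, 2)) = Pow(Add(-22399, Rational(-1, 913)), Rational(1, 2)) = Pow(Rational(-20450288, 913), Rational(1, 2)) = Mul(Rational(4, 913), I, Pow(1166944559, Rational(1, 2)))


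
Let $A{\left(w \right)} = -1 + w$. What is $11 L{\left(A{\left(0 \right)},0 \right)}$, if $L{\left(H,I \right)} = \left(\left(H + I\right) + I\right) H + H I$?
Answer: $11$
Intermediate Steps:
$L{\left(H,I \right)} = H I + H \left(H + 2 I\right)$ ($L{\left(H,I \right)} = \left(H + 2 I\right) H + H I = H \left(H + 2 I\right) + H I = H I + H \left(H + 2 I\right)$)
$11 L{\left(A{\left(0 \right)},0 \right)} = 11 \left(-1 + 0\right) \left(\left(-1 + 0\right) + 3 \cdot 0\right) = 11 \left(- (-1 + 0)\right) = 11 \left(\left(-1\right) \left(-1\right)\right) = 11 \cdot 1 = 11$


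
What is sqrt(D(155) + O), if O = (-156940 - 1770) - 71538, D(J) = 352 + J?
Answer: I*sqrt(229741) ≈ 479.31*I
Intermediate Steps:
O = -230248 (O = -158710 - 71538 = -230248)
sqrt(D(155) + O) = sqrt((352 + 155) - 230248) = sqrt(507 - 230248) = sqrt(-229741) = I*sqrt(229741)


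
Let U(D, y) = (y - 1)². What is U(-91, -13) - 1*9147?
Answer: -8951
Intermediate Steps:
U(D, y) = (-1 + y)²
U(-91, -13) - 1*9147 = (-1 - 13)² - 1*9147 = (-14)² - 9147 = 196 - 9147 = -8951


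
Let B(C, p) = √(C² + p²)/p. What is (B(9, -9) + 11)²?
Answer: (11 - √2)² ≈ 91.887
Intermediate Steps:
B(C, p) = √(C² + p²)/p
(B(9, -9) + 11)² = (√(9² + (-9)²)/(-9) + 11)² = (-√(81 + 81)/9 + 11)² = (-√2 + 11)² = (11 - √2)²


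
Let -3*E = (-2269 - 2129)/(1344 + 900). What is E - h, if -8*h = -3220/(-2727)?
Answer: 408416/509949 ≈ 0.80090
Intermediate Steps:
h = -805/5454 (h = -(-805)/(2*(-2727)) = -(-805)*(-1)/(2*2727) = -⅛*3220/2727 = -805/5454 ≈ -0.14760)
E = 733/1122 (E = -(-2269 - 2129)/(3*(1344 + 900)) = -(-1466)/2244 = -⅓*(-733/374) = 733/1122 ≈ 0.65330)
E - h = 733/1122 - 1*(-805/5454) = 733/1122 + 805/5454 = 408416/509949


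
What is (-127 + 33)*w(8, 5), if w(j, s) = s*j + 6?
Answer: -4324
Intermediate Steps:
w(j, s) = 6 + j*s (w(j, s) = j*s + 6 = 6 + j*s)
(-127 + 33)*w(8, 5) = (-127 + 33)*(6 + 8*5) = -94*(6 + 40) = -94*46 = -4324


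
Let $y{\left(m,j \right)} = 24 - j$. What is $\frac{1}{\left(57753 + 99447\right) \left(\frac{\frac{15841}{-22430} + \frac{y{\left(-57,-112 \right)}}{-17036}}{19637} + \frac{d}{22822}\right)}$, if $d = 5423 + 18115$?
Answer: $\frac{2140601173369159}{347047437998982925320} \approx 6.168 \cdot 10^{-6}$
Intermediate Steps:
$d = 23538$
$\frac{1}{\left(57753 + 99447\right) \left(\frac{\frac{15841}{-22430} + \frac{y{\left(-57,-112 \right)}}{-17036}}{19637} + \frac{d}{22822}\right)} = \frac{1}{\left(57753 + 99447\right) \left(\frac{\frac{15841}{-22430} + \frac{24 - -112}{-17036}}{19637} + \frac{23538}{22822}\right)} = \frac{1}{157200 \left(\left(15841 \left(- \frac{1}{22430}\right) + \left(24 + 112\right) \left(- \frac{1}{17036}\right)\right) \frac{1}{19637} + 23538 \cdot \frac{1}{22822}\right)} = \frac{1}{157200 \left(\left(- \frac{15841}{22430} + 136 \left(- \frac{1}{17036}\right)\right) \frac{1}{19637} + \frac{11769}{11411}\right)} = \frac{1}{157200 \left(\left(- \frac{15841}{22430} - \frac{34}{4259}\right) \frac{1}{19637} + \frac{11769}{11411}\right)} = \frac{1}{157200 \left(\left(- \frac{68229439}{95529370}\right) \frac{1}{19637} + \frac{11769}{11411}\right)} = \frac{1}{157200 \left(- \frac{68229439}{1875910238690} + \frac{11769}{11411}\right)} = \frac{1}{157200 \cdot \frac{22076809033014181}{21406011733691590}} = \frac{1}{157200} \cdot \frac{21406011733691590}{22076809033014181} = \frac{2140601173369159}{347047437998982925320}$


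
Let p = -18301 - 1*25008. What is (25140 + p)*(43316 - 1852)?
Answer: -753359416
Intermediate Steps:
p = -43309 (p = -18301 - 25008 = -43309)
(25140 + p)*(43316 - 1852) = (25140 - 43309)*(43316 - 1852) = -18169*41464 = -753359416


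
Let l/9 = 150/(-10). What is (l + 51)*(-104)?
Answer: 8736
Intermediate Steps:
l = -135 (l = 9*(150/(-10)) = 9*(150*(-1/10)) = 9*(-15) = -135)
(l + 51)*(-104) = (-135 + 51)*(-104) = -84*(-104) = 8736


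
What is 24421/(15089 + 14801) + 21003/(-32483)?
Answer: 165487673/970916870 ≈ 0.17044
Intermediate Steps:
24421/(15089 + 14801) + 21003/(-32483) = 24421/29890 + 21003*(-1/32483) = 24421*(1/29890) - 21003/32483 = 24421/29890 - 21003/32483 = 165487673/970916870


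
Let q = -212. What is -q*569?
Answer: 120628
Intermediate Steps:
-q*569 = -(-212)*569 = -1*(-120628) = 120628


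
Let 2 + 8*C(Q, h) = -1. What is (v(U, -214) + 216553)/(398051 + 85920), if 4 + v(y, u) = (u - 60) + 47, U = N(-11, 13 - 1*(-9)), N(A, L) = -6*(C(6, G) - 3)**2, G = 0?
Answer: 216322/483971 ≈ 0.44697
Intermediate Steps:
C(Q, h) = -3/8 (C(Q, h) = -1/4 + (1/8)*(-1) = -1/4 - 1/8 = -3/8)
N(A, L) = -2187/32 (N(A, L) = -6*(-3/8 - 3)**2 = -6*(-27/8)**2 = -6*729/64 = -2187/32)
U = -2187/32 ≈ -68.344
v(y, u) = -17 + u (v(y, u) = -4 + ((u - 60) + 47) = -4 + ((-60 + u) + 47) = -4 + (-13 + u) = -17 + u)
(v(U, -214) + 216553)/(398051 + 85920) = ((-17 - 214) + 216553)/(398051 + 85920) = (-231 + 216553)/483971 = 216322*(1/483971) = 216322/483971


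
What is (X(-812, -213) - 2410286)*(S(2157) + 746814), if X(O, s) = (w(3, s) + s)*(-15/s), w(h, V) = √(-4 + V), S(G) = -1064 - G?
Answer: -1792282951493 + 3717965*I*√217/71 ≈ -1.7923e+12 + 7.714e+5*I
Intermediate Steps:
X(O, s) = -15*(s + √(-4 + s))/s (X(O, s) = (√(-4 + s) + s)*(-15/s) = (s + √(-4 + s))*(-15/s) = -15*(s + √(-4 + s))/s)
(X(-812, -213) - 2410286)*(S(2157) + 746814) = ((-15 - 15*√(-4 - 213)/(-213)) - 2410286)*((-1064 - 1*2157) + 746814) = ((-15 - 15*(-1/213)*√(-217)) - 2410286)*((-1064 - 2157) + 746814) = ((-15 - 15*(-1/213)*I*√217) - 2410286)*(-3221 + 746814) = ((-15 + 5*I*√217/71) - 2410286)*743593 = (-2410301 + 5*I*√217/71)*743593 = -1792282951493 + 3717965*I*√217/71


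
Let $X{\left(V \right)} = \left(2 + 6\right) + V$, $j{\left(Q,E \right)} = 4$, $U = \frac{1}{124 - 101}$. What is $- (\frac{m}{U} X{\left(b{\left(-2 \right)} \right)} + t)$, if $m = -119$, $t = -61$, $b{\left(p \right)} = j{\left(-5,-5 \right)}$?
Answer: $32905$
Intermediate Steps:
$U = \frac{1}{23} \approx 0.043478$
$b{\left(p \right)} = 4$
$X{\left(V \right)} = 8 + V$
$- (\frac{m}{U} X{\left(b{\left(-2 \right)} \right)} + t) = - (- 119 \frac{1}{\frac{1}{23}} \left(8 + 4\right) - 61) = - (\left(-119\right) 23 \cdot 12 - 61) = - (\left(-2737\right) 12 - 61) = - (-32844 - 61) = \left(-1\right) \left(-32905\right) = 32905$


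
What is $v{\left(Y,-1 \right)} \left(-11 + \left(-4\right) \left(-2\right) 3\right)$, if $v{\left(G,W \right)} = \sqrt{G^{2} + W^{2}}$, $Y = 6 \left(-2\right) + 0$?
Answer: $13 \sqrt{145} \approx 156.54$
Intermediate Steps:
$Y = -12$ ($Y = -12 + 0 = -12$)
$v{\left(Y,-1 \right)} \left(-11 + \left(-4\right) \left(-2\right) 3\right) = \sqrt{\left(-12\right)^{2} + \left(-1\right)^{2}} \left(-11 + \left(-4\right) \left(-2\right) 3\right) = \sqrt{144 + 1} \left(-11 + 8 \cdot 3\right) = \sqrt{145} \left(-11 + 24\right) = \sqrt{145} \cdot 13 = 13 \sqrt{145}$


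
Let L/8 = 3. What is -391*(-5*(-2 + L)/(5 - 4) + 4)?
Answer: 41446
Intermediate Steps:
L = 24 (L = 8*3 = 24)
-391*(-5*(-2 + L)/(5 - 4) + 4) = -391*(-5*(-2 + 24)/(5 - 4) + 4) = -391*(-110/1 + 4) = -391*(-110 + 4) = -391*(-106) = 41446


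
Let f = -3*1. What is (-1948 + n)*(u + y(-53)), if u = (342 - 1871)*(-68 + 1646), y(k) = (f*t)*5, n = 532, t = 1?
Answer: 3416492232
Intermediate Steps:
f = -3
y(k) = -15 (y(k) = -3*1*5 = -3*5 = -15)
u = -2412762 (u = -1529*1578 = -2412762)
(-1948 + n)*(u + y(-53)) = (-1948 + 532)*(-2412762 - 15) = -1416*(-2412777) = 3416492232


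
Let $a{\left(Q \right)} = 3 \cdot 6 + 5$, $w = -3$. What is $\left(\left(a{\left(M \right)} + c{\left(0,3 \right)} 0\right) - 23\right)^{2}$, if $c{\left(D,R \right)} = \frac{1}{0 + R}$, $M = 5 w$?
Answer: $0$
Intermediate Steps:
$M = -15$ ($M = 5 \left(-3\right) = -15$)
$a{\left(Q \right)} = 23$ ($a{\left(Q \right)} = 18 + 5 = 23$)
$c{\left(D,R \right)} = \frac{1}{R}$
$\left(\left(a{\left(M \right)} + c{\left(0,3 \right)} 0\right) - 23\right)^{2} = \left(\left(23 + \frac{1}{3} \cdot 0\right) - 23\right)^{2} = \left(\left(23 + 0\right) - 23\right)^{2} = \left(23 - 23\right)^{2} = 0^{2} = 0$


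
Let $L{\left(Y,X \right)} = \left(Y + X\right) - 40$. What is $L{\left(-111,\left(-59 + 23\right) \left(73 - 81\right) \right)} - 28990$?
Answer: $-28853$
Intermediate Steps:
$L{\left(Y,X \right)} = -40 + X + Y$ ($L{\left(Y,X \right)} = \left(X + Y\right) - 40 = -40 + X + Y$)
$L{\left(-111,\left(-59 + 23\right) \left(73 - 81\right) \right)} - 28990 = \left(-40 + \left(-59 + 23\right) \left(73 - 81\right) - 111\right) - 28990 = \left(-40 - -288 - 111\right) - 28990 = \left(-40 + 288 - 111\right) - 28990 = 137 - 28990 = -28853$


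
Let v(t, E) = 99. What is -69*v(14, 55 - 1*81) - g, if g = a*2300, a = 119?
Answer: -280531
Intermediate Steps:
g = 273700 (g = 119*2300 = 273700)
-69*v(14, 55 - 1*81) - g = -69*99 - 1*273700 = -6831 - 273700 = -280531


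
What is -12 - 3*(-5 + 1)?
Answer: 0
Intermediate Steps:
-12 - 3*(-5 + 1) = -12 - 3*(-4) = -12 + 12 = 0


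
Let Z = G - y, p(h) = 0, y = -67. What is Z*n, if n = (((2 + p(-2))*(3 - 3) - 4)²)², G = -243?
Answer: -45056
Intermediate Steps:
n = 256 (n = (((2 + 0)*(3 - 3) - 4)²)² = ((2*0 - 4)²)² = ((0 - 4)²)² = ((-4)²)² = 16² = 256)
Z = -176 (Z = -243 - 1*(-67) = -243 + 67 = -176)
Z*n = -176*256 = -45056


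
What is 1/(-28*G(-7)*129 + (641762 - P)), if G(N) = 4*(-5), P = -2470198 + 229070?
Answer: 1/2955130 ≈ 3.3839e-7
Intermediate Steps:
P = -2241128
G(N) = -20
1/(-28*G(-7)*129 + (641762 - P)) = 1/(-28*(-20)*129 + (641762 - 1*(-2241128))) = 1/(560*129 + (641762 + 2241128)) = 1/(72240 + 2882890) = 1/2955130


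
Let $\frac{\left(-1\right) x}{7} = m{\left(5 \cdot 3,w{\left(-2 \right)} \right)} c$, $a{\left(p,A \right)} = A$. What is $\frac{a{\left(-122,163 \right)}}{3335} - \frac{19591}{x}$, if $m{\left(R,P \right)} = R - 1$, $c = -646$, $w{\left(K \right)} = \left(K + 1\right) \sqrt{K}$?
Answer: $- \frac{55016781}{211132180} \approx -0.26058$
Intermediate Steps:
$w{\left(K \right)} = \sqrt{K} \left(1 + K\right)$ ($w{\left(K \right)} = \left(1 + K\right) \sqrt{K} = \sqrt{K} \left(1 + K\right)$)
$m{\left(R,P \right)} = -1 + R$
$x = 63308$ ($x = - 7 \left(-1 + 5 \cdot 3\right) \left(-646\right) = - 7 \left(-1 + 15\right) \left(-646\right) = - 7 \cdot 14 \left(-646\right) = \left(-7\right) \left(-9044\right) = 63308$)
$\frac{a{\left(-122,163 \right)}}{3335} - \frac{19591}{x} = \frac{163}{3335} - \frac{19591}{63308} = - \frac{55016781}{211132180}$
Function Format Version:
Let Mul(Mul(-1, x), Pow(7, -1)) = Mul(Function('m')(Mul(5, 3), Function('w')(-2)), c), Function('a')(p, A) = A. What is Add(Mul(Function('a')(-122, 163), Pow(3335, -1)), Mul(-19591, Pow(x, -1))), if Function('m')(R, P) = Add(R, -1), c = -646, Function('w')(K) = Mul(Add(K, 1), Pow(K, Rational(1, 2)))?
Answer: Rational(-55016781, 211132180) ≈ -0.26058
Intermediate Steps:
Function('w')(K) = Mul(Pow(K, Rational(1, 2)), Add(1, K)) (Function('w')(K) = Mul(Add(1, K), Pow(K, Rational(1, 2))) = Mul(Pow(K, Rational(1, 2)), Add(1, K)))
Function('m')(R, P) = Add(-1, R)
x = 63308 (x = Mul(-7, Mul(Add(-1, Mul(5, 3)), -646)) = Mul(-7, Mul(Add(-1, 15), -646)) = Mul(-7, Mul(14, -646)) = Mul(-7, -9044) = 63308)
Add(Mul(Function('a')(-122, 163), Pow(3335, -1)), Mul(-19591, Pow(x, -1))) = Add(Mul(163, Pow(3335, -1)), Mul(-19591, Pow(63308, -1))) = Add(Mul(163, Rational(1, 3335)), Mul(-19591, Rational(1, 63308))) = Add(Rational(163, 3335), Rational(-19591, 63308)) = Rational(-55016781, 211132180)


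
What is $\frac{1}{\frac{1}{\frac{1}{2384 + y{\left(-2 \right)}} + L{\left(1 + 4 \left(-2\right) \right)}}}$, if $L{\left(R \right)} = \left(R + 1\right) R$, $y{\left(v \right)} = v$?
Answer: $\frac{100045}{2382} \approx 42.0$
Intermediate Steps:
$L{\left(R \right)} = R \left(1 + R\right)$ ($L{\left(R \right)} = \left(1 + R\right) R = R \left(1 + R\right)$)
$\frac{1}{\frac{1}{\frac{1}{2384 + y{\left(-2 \right)}} + L{\left(1 + 4 \left(-2\right) \right)}}} = \frac{1}{\frac{1}{\frac{1}{2384 - 2} + \left(1 + 4 \left(-2\right)\right) \left(1 + \left(1 + 4 \left(-2\right)\right)\right)}} = \frac{1}{\frac{1}{\frac{1}{2382} + \left(1 - 8\right) \left(1 + \left(1 - 8\right)\right)}} = \frac{1}{\frac{1}{\frac{1}{2382} - 7 \left(1 - 7\right)}} = \frac{1}{\frac{1}{\frac{1}{2382} - -42}} = \frac{1}{\frac{1}{\frac{1}{2382} + 42}} = \frac{1}{\frac{1}{\frac{100045}{2382}}} = \frac{1}{\frac{2382}{100045}} = \frac{100045}{2382}$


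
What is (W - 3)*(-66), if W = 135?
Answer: -8712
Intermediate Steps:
(W - 3)*(-66) = (135 - 3)*(-66) = 132*(-66) = -8712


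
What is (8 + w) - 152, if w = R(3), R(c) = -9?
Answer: -153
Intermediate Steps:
w = -9
(8 + w) - 152 = (8 - 9) - 152 = -1 - 152 = -153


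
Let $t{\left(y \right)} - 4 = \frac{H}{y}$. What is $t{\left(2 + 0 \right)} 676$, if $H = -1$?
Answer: $2366$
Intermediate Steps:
$t{\left(y \right)} = 4 - \frac{1}{y}$
$t{\left(2 + 0 \right)} 676 = \left(4 - \frac{1}{2 + 0}\right) 676 = \left(4 - \frac{1}{2}\right) 676 = \frac{7}{2} \cdot 676 = 2366$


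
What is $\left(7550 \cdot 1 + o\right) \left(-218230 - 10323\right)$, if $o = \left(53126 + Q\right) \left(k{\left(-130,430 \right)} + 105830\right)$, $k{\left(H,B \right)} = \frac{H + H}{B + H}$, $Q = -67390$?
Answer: $\frac{5175145718633254}{15} \approx 3.4501 \cdot 10^{14}$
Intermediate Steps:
$k{\left(H,B \right)} = \frac{2 H}{B + H}$
$o = - \frac{22643201368}{15}$ ($o = \left(53126 - 67390\right) \left(2 \left(-130\right) \frac{1}{430 - 130} + 105830\right) = - 14264 \left(2 \left(-130\right) \frac{1}{300} + 105830\right) = - 14264 \left(- \frac{13}{15} + 105830\right) = \left(-14264\right) \frac{1587437}{15} = - \frac{22643201368}{15} \approx -1.5095 \cdot 10^{9}$)
$\left(7550 \cdot 1 + o\right) \left(-218230 - 10323\right) = \left(7550 \cdot 1 - \frac{22643201368}{15}\right) \left(-218230 - 10323\right) = \left(7550 - \frac{22643201368}{15}\right) \left(-228553\right) = \left(- \frac{22643088118}{15}\right) \left(-228553\right) = \frac{5175145718633254}{15}$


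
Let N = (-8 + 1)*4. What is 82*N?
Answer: -2296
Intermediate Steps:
N = -28 (N = -7*4 = -28)
82*N = 82*(-28) = -2296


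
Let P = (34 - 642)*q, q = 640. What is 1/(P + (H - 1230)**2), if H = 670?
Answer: -1/75520 ≈ -1.3242e-5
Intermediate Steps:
P = -389120 (P = (34 - 642)*640 = -608*640 = -389120)
1/(P + (H - 1230)**2) = 1/(-389120 + (670 - 1230)**2) = 1/(-389120 + (-560)**2) = 1/(-389120 + 313600) = 1/(-75520) = -1/75520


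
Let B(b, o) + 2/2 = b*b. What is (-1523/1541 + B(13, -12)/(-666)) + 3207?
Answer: 548348356/171051 ≈ 3205.8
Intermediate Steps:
B(b, o) = -1 + b² (B(b, o) = -1 + b*b = -1 + b²)
(-1523/1541 + B(13, -12)/(-666)) + 3207 = (-1523/1541 + (-1 + 13²)/(-666)) + 3207 = (-1523*1/1541 + (-1 + 169)*(-1/666)) + 3207 = (-1523/1541 + 168*(-1/666)) + 3207 = (-1523/1541 - 28/111) + 3207 = -212201/171051 + 3207 = 548348356/171051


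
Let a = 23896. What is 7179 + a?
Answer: 31075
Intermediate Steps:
7179 + a = 7179 + 23896 = 31075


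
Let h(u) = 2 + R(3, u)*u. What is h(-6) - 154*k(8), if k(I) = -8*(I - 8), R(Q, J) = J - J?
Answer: 2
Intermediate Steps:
R(Q, J) = 0
k(I) = 64 - 8*I (k(I) = -8*(-8 + I) = 64 - 8*I)
h(u) = 2 (h(u) = 2 + 0*u = 2 + 0 = 2)
h(-6) - 154*k(8) = 2 - 154*(64 - 8*8) = 2 - 154*(64 - 64) = 2 - 154*0 = 2 + 0 = 2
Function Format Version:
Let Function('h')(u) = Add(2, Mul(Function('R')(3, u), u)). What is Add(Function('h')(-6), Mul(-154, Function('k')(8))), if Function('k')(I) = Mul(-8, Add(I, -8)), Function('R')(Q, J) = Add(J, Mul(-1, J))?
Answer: 2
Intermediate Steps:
Function('R')(Q, J) = 0
Function('k')(I) = Add(64, Mul(-8, I)) (Function('k')(I) = Mul(-8, Add(-8, I)) = Add(64, Mul(-8, I)))
Function('h')(u) = 2 (Function('h')(u) = Add(2, Mul(0, u)) = Add(2, 0) = 2)
Add(Function('h')(-6), Mul(-154, Function('k')(8))) = Add(2, Mul(-154, Add(64, Mul(-8, 8)))) = Add(2, Mul(-154, Add(64, -64))) = Add(2, Mul(-154, 0)) = Add(2, 0) = 2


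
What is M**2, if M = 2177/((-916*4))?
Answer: 4739329/13424896 ≈ 0.35303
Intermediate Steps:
M = -2177/3664 (M = 2177/(-3664) = 2177*(-1/3664) = -2177/3664 ≈ -0.59416)
M**2 = (-2177/3664)**2 = 4739329/13424896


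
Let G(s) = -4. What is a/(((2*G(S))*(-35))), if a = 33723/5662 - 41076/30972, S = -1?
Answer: 67658037/4091814160 ≈ 0.016535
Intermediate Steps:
a = 67658037/14613622 (a = 33723*(1/5662) - 41076*1/30972 = 33723/5662 - 3423/2581 = 67658037/14613622 ≈ 4.6298)
a/(((2*G(S))*(-35))) = 67658037/(14613622*(((2*(-4))*(-35)))) = 67658037/(14613622*((-8*(-35)))) = (67658037/14613622)/280 = (67658037/14613622)*(1/280) = 67658037/4091814160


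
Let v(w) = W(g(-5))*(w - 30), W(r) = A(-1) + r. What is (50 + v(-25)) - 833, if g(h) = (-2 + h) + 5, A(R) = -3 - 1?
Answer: -453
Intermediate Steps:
A(R) = -4
g(h) = 3 + h
W(r) = -4 + r
v(w) = 180 - 6*w (v(w) = (-4 + (3 - 5))*(w - 30) = (-4 - 2)*(-30 + w) = -6*(-30 + w) = 180 - 6*w)
(50 + v(-25)) - 833 = (50 + (180 - 6*(-25))) - 833 = (50 + (180 + 150)) - 833 = (50 + 330) - 833 = 380 - 833 = -453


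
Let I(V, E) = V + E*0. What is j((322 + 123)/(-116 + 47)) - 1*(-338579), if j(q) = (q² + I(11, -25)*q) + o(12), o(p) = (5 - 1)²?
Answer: 1611911065/4761 ≈ 3.3857e+5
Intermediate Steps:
I(V, E) = V (I(V, E) = V + 0 = V)
o(p) = 16 (o(p) = 4² = 16)
j(q) = 16 + q² + 11*q (j(q) = (q² + 11*q) + 16 = 16 + q² + 11*q)
j((322 + 123)/(-116 + 47)) - 1*(-338579) = (16 + ((322 + 123)/(-116 + 47))² + 11*((322 + 123)/(-116 + 47))) - 1*(-338579) = (16 + (445/(-69))² + 11*(445/(-69))) + 338579 = (16 + (445*(-1/69))² + 11*(445*(-1/69))) + 338579 = (16 + (-445/69)² + 11*(-445/69)) + 338579 = (16 + 198025/4761 - 4895/69) + 338579 = -63554/4761 + 338579 = 1611911065/4761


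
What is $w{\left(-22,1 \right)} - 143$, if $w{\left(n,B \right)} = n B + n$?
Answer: $-187$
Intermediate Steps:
$w{\left(n,B \right)} = n + B n$ ($w{\left(n,B \right)} = B n + n = n + B n$)
$w{\left(-22,1 \right)} - 143 = - 22 \left(1 + 1\right) - 143 = \left(-22\right) 2 - 143 = -44 - 143 = -187$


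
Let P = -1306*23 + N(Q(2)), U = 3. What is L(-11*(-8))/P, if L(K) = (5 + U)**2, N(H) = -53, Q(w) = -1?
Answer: -64/30091 ≈ -0.0021269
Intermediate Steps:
L(K) = 64 (L(K) = (5 + 3)**2 = 8**2 = 64)
P = -30091 (P = -1306*23 - 53 = -30038 - 53 = -30091)
L(-11*(-8))/P = 64/(-30091) = 64*(-1/30091) = -64/30091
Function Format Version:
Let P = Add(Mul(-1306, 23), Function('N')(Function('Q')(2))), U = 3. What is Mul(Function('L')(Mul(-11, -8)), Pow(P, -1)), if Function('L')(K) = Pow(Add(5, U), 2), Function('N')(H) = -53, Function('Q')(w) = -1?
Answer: Rational(-64, 30091) ≈ -0.0021269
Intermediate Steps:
Function('L')(K) = 64 (Function('L')(K) = Pow(Add(5, 3), 2) = Pow(8, 2) = 64)
P = -30091 (P = Add(Mul(-1306, 23), -53) = Add(-30038, -53) = -30091)
Mul(Function('L')(Mul(-11, -8)), Pow(P, -1)) = Mul(64, Pow(-30091, -1)) = Mul(64, Rational(-1, 30091)) = Rational(-64, 30091)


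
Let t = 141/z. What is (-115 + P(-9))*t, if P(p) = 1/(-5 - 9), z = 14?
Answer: -227151/196 ≈ -1158.9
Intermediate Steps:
P(p) = -1/14 (P(p) = 1/(-14) = -1/14)
t = 141/14 ≈ 10.071
(-115 + P(-9))*t = (-115 - 1/14)*(141/14) = -1611/14*141/14 = -227151/196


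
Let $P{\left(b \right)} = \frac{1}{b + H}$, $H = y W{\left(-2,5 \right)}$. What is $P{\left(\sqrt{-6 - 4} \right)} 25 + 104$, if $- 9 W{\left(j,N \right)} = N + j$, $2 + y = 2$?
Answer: $104 - \frac{5 i \sqrt{10}}{2} \approx 104.0 - 7.9057 i$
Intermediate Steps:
$y = 0$ ($y = -2 + 2 = 0$)
$W{\left(j,N \right)} = - \frac{N}{9} - \frac{j}{9}$ ($W{\left(j,N \right)} = - \frac{N + j}{9} = - \frac{N}{9} - \frac{j}{9}$)
$H = 0$ ($H = 0 \left(\left(- \frac{1}{9}\right) 5 - - \frac{2}{9}\right) = 0 \left(- \frac{5}{9} + \frac{2}{9}\right) = 0 \left(- \frac{1}{3}\right) = 0$)
$P{\left(b \right)} = \frac{1}{b}$ ($P{\left(b \right)} = \frac{1}{b + 0} = \frac{1}{b}$)
$P{\left(\sqrt{-6 - 4} \right)} 25 + 104 = \frac{1}{\sqrt{-6 - 4}} \cdot 25 + 104 = \frac{1}{\sqrt{-10}} \cdot 25 + 104 = \frac{1}{i \sqrt{10}} \cdot 25 + 104 = - \frac{i \sqrt{10}}{10} \cdot 25 + 104 = - \frac{5 i \sqrt{10}}{2} + 104 = 104 - \frac{5 i \sqrt{10}}{2}$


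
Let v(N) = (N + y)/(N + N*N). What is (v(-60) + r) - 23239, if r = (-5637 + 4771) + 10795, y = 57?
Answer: -15705801/1180 ≈ -13310.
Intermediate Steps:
v(N) = (57 + N)/(N + N²) (v(N) = (N + 57)/(N + N*N) = (57 + N)/(N + N²))
r = 9929 (r = -866 + 10795 = 9929)
(v(-60) + r) - 23239 = ((57 - 60)/((-60)*(1 - 60)) + 9929) - 23239 = (-1/60*(-3)/(-59) + 9929) - 23239 = (-1/60*(-1/59)*(-3) + 9929) - 23239 = (-1/1180 + 9929) - 23239 = 11716219/1180 - 23239 = -15705801/1180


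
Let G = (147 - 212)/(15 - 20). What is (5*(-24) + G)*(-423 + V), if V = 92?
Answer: 35417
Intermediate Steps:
G = 13 (G = -65/(-5) = -65*(-1/5) = 13)
(5*(-24) + G)*(-423 + V) = (5*(-24) + 13)*(-423 + 92) = (-120 + 13)*(-331) = -107*(-331) = 35417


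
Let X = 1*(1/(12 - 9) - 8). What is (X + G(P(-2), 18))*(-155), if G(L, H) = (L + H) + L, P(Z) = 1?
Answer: -5735/3 ≈ -1911.7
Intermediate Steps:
G(L, H) = H + 2*L (G(L, H) = (H + L) + L = H + 2*L)
X = -23/3 (X = 1*(1/3 - 8) = 1*(⅓ - 8) = 1*(-23/3) = -23/3 ≈ -7.6667)
(X + G(P(-2), 18))*(-155) = (-23/3 + (18 + 2*1))*(-155) = (-23/3 + (18 + 2))*(-155) = (-23/3 + 20)*(-155) = (37/3)*(-155) = -5735/3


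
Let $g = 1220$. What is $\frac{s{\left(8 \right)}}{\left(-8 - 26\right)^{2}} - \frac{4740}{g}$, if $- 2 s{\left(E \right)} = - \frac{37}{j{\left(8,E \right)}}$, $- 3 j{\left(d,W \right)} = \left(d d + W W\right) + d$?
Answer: $- \frac{74527155}{19180352} \approx -3.8856$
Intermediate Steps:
$j{\left(d,W \right)} = - \frac{d}{3} - \frac{W^{2}}{3} - \frac{d^{2}}{3}$ ($j{\left(d,W \right)} = - \frac{\left(d d + W W\right) + d}{3} = - \frac{\left(d^{2} + W^{2}\right) + d}{3} = - \frac{\left(W^{2} + d^{2}\right) + d}{3} = - \frac{d + W^{2} + d^{2}}{3} = - \frac{d}{3} - \frac{W^{2}}{3} - \frac{d^{2}}{3}$)
$s{\left(E \right)} = \frac{37}{2 \left(-24 - \frac{E^{2}}{3}\right)}$ ($s{\left(E \right)} = - \frac{\left(-37\right) \frac{1}{\left(- \frac{1}{3}\right) 8 - \frac{E^{2}}{3} - \frac{8^{2}}{3}}}{2} = - \frac{\left(-37\right) \frac{1}{- \frac{8}{3} - \frac{E^{2}}{3} - \frac{64}{3}}}{2} = - \frac{\left(-37\right) \frac{1}{-24 - \frac{E^{2}}{3}}}{2} = \frac{37}{2 \left(-24 - \frac{E^{2}}{3}\right)}$)
$\frac{s{\left(8 \right)}}{\left(-8 - 26\right)^{2}} - \frac{4740}{g} = \frac{\left(-111\right) \frac{1}{144 + 2 \cdot 8^{2}}}{\left(-8 - 26\right)^{2}} - \frac{4740}{1220} = \frac{\left(-111\right) \frac{1}{144 + 2 \cdot 64}}{\left(-34\right)^{2}} - \frac{237}{61} = \frac{\left(-111\right) \frac{1}{144 + 128}}{1156} - \frac{237}{61} = - \frac{111}{272} \cdot \frac{1}{1156} - \frac{237}{61} = \left(-111\right) \frac{1}{272} \cdot \frac{1}{1156} - \frac{237}{61} = \left(- \frac{111}{272}\right) \frac{1}{1156} - \frac{237}{61} = - \frac{111}{314432} - \frac{237}{61} = - \frac{74527155}{19180352}$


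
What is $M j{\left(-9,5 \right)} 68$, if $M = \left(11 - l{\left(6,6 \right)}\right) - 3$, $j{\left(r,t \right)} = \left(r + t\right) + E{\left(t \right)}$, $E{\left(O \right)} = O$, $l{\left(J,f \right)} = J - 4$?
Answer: $408$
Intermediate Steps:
$l{\left(J,f \right)} = -4 + J$ ($l{\left(J,f \right)} = J - 4 = -4 + J$)
$j{\left(r,t \right)} = r + 2 t$ ($j{\left(r,t \right)} = \left(r + t\right) + t = r + 2 t$)
$M = 6$ ($M = \left(11 - \left(-4 + 6\right)\right) - 3 = \left(11 - 2\right) - 3 = 9 - 3 = 6$)
$M j{\left(-9,5 \right)} 68 = 6 \left(-9 + 2 \cdot 5\right) 68 = 6 \left(-9 + 10\right) 68 = 6 \cdot 1 \cdot 68 = 6 \cdot 68 = 408$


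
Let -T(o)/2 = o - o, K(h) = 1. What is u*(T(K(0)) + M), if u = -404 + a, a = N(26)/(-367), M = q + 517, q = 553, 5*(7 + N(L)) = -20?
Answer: -158634990/367 ≈ -4.3225e+5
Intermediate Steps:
N(L) = -11 (N(L) = -7 + (⅕)*(-20) = -7 - 4 = -11)
T(o) = 0 (T(o) = -2*(o - o) = -2*0 = 0)
M = 1070 (M = 553 + 517 = 1070)
a = 11/367 (a = -11/(-367) = -11*(-1/367) = 11/367 ≈ 0.029973)
u = -148257/367 (u = -404 + 11/367 = -148257/367 ≈ -403.97)
u*(T(K(0)) + M) = -148257*(0 + 1070)/367 = -148257/367*1070 = -158634990/367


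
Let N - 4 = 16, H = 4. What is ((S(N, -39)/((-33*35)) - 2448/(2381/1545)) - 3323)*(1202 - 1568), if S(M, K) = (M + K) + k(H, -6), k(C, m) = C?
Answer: 329565721140/183337 ≈ 1.7976e+6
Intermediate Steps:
N = 20 (N = 4 + 16 = 20)
S(M, K) = 4 + K + M (S(M, K) = (M + K) + 4 = (K + M) + 4 = 4 + K + M)
((S(N, -39)/((-33*35)) - 2448/(2381/1545)) - 3323)*(1202 - 1568) = (((4 - 39 + 20)/((-33*35)) - 2448/(2381/1545)) - 3323)*(1202 - 1568) = ((-15/(-1155) - 2448/(2381*(1/1545))) - 3323)*(-366) = ((-15*(-1/1155) - 2448/2381/1545) - 3323)*(-366) = ((1/77 - 2448*1545/2381) - 3323)*(-366) = ((1/77 - 3782160/2381) - 3323)*(-366) = (-291223939/183337 - 3323)*(-366) = -900452790/183337*(-366) = 329565721140/183337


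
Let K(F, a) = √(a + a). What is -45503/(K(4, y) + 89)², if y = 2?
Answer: -45503/8281 ≈ -5.4949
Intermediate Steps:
K(F, a) = √2*√a (K(F, a) = √(2*a) = √2*√a)
-45503/(K(4, y) + 89)² = -45503/(√2*√2 + 89)² = -45503/(2 + 89)² = -45503/(91²) = -45503/8281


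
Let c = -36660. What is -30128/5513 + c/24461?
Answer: -939067588/134853493 ≈ -6.9636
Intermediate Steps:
-30128/5513 + c/24461 = -30128/5513 - 36660/24461 = -939067588/134853493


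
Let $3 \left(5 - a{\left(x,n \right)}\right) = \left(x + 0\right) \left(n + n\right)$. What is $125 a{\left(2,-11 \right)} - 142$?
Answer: $\frac{6949}{3} \approx 2316.3$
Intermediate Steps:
$a{\left(x,n \right)} = 5 - \frac{2 n x}{3}$ ($a{\left(x,n \right)} = 5 - \frac{\left(x + 0\right) \left(n + n\right)}{3} = 5 - \frac{x 2 n}{3} = 5 - \frac{2 n x}{3}$)
$125 a{\left(2,-11 \right)} - 142 = 125 \left(5 - \left(- \frac{22}{3}\right) 2\right) - 142 = 125 \left(5 + \frac{44}{3}\right) - 142 = 125 \cdot \frac{59}{3} - 142 = \frac{7375}{3} - 142 = \frac{6949}{3}$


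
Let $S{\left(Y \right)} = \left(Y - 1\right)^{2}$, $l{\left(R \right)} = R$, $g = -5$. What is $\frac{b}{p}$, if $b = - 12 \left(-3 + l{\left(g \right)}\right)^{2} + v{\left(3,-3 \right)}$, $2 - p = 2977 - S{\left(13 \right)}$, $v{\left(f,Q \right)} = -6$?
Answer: $\frac{774}{2831} \approx 0.2734$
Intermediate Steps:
$S{\left(Y \right)} = \left(-1 + Y\right)^{2}$
$p = -2831$ ($p = 2 - \left(2977 - \left(-1 + 13\right)^{2}\right) = 2 - \left(2977 - 12^{2}\right) = 2 - \left(2977 - 144\right) = 2 - 2833 = -2831$)
$b = -774$ ($b = - 12 \left(-3 - 5\right)^{2} - 6 = - 12 \left(-8\right)^{2} - 6 = \left(-12\right) 64 - 6 = -768 - 6 = -774$)
$\frac{b}{p} = - \frac{774}{-2831} = \left(-774\right) \left(- \frac{1}{2831}\right) = \frac{774}{2831}$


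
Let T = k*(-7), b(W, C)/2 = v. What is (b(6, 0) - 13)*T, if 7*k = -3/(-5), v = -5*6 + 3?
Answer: 201/5 ≈ 40.200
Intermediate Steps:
v = -27 (v = -30 + 3 = -27)
b(W, C) = -54 (b(W, C) = 2*(-27) = -54)
k = 3/35 (k = (-3/(-5))/7 = (-3*(-⅕))/7 = (⅐)*(⅗) = 3/35 ≈ 0.085714)
T = -⅗ (T = (3/35)*(-7) = -⅗ ≈ -0.60000)
(b(6, 0) - 13)*T = (-54 - 13)*(-⅗) = -67*(-⅗) = 201/5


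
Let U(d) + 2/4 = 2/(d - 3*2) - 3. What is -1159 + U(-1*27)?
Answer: -76729/66 ≈ -1162.6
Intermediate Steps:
U(d) = -7/2 + 2/(-6 + d) (U(d) = -½ + (2/(d - 3*2) - 3) = -½ + (2/(d - 6) - 3) = -½ + (2/(-6 + d) - 3) = -½ + (-3 + 2/(-6 + d)) = -7/2 + 2/(-6 + d))
-1159 + U(-1*27) = -1159 + (46 - (-7)*27)/(2*(-6 - 1*27)) = -1159 + (46 - 7*(-27))/(2*(-6 - 27)) = -1159 + (½)*(46 + 189)/(-33) = -1159 + (½)*(-1/33)*235 = -1159 - 235/66 = -76729/66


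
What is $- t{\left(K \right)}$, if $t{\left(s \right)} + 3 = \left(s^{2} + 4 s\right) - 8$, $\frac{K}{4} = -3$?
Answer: $-85$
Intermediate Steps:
$K = -12$ ($K = 4 \left(-3\right) = -12$)
$t{\left(s \right)} = -11 + s^{2} + 4 s$ ($t{\left(s \right)} = -3 - \left(8 - s^{2} - 4 s\right) = -3 + \left(-8 + s^{2} + 4 s\right) = -11 + s^{2} + 4 s$)
$- t{\left(K \right)} = - (-11 + \left(-12\right)^{2} + 4 \left(-12\right)) = - (-11 + 144 - 48) = \left(-1\right) 85 = -85$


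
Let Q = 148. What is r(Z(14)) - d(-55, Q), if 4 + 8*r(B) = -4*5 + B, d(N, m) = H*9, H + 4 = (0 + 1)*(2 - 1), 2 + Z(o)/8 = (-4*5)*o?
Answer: -258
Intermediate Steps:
Z(o) = -16 - 160*o (Z(o) = -16 + 8*((-4*5)*o) = -16 + 8*(-20*o) = -16 - 160*o)
H = -3 (H = -4 + (0 + 1)*(2 - 1) = -4 + 1*1 = -4 + 1 = -3)
d(N, m) = -27 (d(N, m) = -3*9 = -27)
r(B) = -3 + B/8 (r(B) = -½ + (-4*5 + B)/8 = -½ + (-20 + B)/8 = -½ + (-5/2 + B/8) = -3 + B/8)
r(Z(14)) - d(-55, Q) = (-3 + (-16 - 160*14)/8) - 1*(-27) = (-3 + (-16 - 2240)/8) + 27 = (-3 + (⅛)*(-2256)) + 27 = (-3 - 282) + 27 = -285 + 27 = -258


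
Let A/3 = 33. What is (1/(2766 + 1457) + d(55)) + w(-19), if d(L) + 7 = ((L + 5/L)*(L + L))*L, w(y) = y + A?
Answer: 1407834180/4223 ≈ 3.3337e+5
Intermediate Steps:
A = 99 (A = 3*33 = 99)
w(y) = 99 + y (w(y) = y + 99 = 99 + y)
d(L) = -7 + 2*L²*(L + 5/L) (d(L) = -7 + ((L + 5/L)*(L + L))*L = -7 + ((L + 5/L)*(2*L))*L = -7 + (2*L*(L + 5/L))*L = -7 + 2*L²*(L + 5/L))
(1/(2766 + 1457) + d(55)) + w(-19) = (1/(2766 + 1457) + (-7 + 2*55³ + 10*55)) + (99 - 19) = (1/4223 + (-7 + 2*166375 + 550)) + 80 = (1/4223 + (-7 + 332750 + 550)) + 80 = (1/4223 + 333293) + 80 = 1407496340/4223 + 80 = 1407834180/4223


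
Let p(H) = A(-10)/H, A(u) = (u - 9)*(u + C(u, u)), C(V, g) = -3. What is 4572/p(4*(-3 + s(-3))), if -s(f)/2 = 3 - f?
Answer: -274320/247 ≈ -1110.6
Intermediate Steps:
s(f) = -6 + 2*f (s(f) = -2*(3 - f) = -6 + 2*f)
A(u) = (-9 + u)*(-3 + u) (A(u) = (u - 9)*(u - 3) = (-9 + u)*(-3 + u))
p(H) = 247/H (p(H) = (27 + (-10)² - 12*(-10))/H = (27 + 100 + 120)/H = 247/H)
4572/p(4*(-3 + s(-3))) = 4572/((247/((4*(-3 + (-6 + 2*(-3))))))) = 4572/((247/((4*(-3 + (-6 - 6)))))) = 4572/((247/((4*(-3 - 12))))) = 4572/((247/((4*(-15))))) = 4572/((247/(-60))) = 4572/((247*(-1/60))) = 4572/(-247/60) = 4572*(-60/247) = -274320/247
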